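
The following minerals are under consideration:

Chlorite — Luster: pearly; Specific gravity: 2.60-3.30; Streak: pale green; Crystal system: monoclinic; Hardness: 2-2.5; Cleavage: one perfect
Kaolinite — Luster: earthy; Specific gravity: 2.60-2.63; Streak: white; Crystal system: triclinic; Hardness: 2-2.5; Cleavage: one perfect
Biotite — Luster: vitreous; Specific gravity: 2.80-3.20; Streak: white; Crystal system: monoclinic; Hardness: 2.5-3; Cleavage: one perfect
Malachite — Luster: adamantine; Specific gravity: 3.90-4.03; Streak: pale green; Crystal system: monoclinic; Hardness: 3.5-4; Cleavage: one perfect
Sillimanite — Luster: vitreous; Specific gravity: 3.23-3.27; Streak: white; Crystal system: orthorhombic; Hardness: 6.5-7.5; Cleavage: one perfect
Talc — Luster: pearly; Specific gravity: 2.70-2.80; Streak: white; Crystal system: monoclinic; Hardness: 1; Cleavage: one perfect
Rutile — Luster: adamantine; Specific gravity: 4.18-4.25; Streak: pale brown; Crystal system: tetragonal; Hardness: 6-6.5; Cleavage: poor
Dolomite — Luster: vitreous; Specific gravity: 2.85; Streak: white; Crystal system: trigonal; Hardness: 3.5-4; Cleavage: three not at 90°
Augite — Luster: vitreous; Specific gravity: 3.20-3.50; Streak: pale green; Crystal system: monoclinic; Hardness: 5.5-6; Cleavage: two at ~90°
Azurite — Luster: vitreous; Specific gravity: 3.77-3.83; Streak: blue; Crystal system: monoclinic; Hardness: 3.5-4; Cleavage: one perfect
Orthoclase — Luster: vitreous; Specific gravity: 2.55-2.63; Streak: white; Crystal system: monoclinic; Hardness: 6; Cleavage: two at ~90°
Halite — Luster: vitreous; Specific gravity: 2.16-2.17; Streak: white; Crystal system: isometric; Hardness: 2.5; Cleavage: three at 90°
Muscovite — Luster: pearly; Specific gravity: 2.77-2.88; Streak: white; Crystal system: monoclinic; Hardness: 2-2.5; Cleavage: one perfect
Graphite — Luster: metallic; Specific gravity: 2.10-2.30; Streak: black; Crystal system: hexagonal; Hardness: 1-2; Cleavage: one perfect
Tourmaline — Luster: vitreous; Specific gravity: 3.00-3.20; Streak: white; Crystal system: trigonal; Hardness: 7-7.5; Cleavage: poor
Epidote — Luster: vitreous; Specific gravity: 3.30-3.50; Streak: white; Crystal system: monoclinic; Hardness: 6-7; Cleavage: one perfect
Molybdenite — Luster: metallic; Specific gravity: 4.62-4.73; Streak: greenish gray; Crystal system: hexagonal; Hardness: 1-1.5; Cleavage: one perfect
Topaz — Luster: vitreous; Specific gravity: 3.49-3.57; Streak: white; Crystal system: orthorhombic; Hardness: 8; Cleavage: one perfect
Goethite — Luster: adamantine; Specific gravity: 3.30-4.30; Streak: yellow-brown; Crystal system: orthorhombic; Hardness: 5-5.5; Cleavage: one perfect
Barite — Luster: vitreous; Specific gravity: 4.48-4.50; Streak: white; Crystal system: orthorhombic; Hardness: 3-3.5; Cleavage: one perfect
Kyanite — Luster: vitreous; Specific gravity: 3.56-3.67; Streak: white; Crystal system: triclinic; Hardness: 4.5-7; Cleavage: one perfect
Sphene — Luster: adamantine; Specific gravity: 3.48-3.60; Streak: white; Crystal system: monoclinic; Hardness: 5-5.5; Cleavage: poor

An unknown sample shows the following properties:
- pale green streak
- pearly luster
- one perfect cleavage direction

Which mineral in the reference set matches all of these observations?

Chlorite

Pale green streak: Chlorite, Malachite, Augite remain.
Pearly luster: Chlorite remains.
One perfect cleavage direction: every remaining candidate is consistent.
Chlorite is the sole remaining match.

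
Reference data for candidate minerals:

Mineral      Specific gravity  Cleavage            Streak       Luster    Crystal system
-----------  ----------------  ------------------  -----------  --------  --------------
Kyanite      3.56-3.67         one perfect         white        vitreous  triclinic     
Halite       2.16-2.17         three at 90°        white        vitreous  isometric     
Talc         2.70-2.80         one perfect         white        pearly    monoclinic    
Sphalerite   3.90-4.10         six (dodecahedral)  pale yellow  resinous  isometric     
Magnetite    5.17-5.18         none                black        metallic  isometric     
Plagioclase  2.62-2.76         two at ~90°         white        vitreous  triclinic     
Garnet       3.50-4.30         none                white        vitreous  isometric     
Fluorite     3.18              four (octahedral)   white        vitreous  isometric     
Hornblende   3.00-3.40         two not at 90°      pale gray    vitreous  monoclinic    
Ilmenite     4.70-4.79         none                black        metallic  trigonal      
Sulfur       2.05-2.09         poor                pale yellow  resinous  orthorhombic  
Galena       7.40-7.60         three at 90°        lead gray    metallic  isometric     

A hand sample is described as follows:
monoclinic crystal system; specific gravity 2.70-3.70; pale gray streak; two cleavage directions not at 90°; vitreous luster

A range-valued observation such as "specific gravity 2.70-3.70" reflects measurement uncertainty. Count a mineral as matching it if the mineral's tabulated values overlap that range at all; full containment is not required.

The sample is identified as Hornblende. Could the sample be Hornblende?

Monoclinic crystal system — agrees with Hornblende (monoclinic system).
Specific gravity 2.70-3.70 — agrees with Hornblende (SG 3.00-3.40).
Pale gray streak — agrees with Hornblende (pale gray streak).
Two cleavage directions not at 90° — agrees with Hornblende (cleavage two not at 90°).
Vitreous luster — agrees with Hornblende (vitreous luster).
Every observed property is compatible with the reference values for Hornblende.

Consistent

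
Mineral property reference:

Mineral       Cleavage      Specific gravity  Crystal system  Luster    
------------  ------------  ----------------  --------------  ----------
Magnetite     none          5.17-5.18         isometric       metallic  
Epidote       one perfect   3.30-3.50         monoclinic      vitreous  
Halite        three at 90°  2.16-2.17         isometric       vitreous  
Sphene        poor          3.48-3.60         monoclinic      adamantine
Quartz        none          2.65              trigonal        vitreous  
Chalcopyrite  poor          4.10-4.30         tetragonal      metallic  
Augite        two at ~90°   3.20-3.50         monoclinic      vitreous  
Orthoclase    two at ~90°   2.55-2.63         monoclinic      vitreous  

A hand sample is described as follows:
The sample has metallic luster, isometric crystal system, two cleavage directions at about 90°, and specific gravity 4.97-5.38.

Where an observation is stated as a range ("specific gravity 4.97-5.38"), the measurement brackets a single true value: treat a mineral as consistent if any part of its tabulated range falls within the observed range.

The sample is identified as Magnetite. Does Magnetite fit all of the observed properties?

No

Metallic luster — consistent with Magnetite (metallic luster).
Isometric crystal system — consistent with Magnetite (isometric system).
Two cleavage directions at about 90° — Magnetite has cleavage none; inconsistent.
Specific gravity 4.97-5.38 — consistent with Magnetite (SG 5.17-5.18).
Cleavage alone is enough to reject Magnetite.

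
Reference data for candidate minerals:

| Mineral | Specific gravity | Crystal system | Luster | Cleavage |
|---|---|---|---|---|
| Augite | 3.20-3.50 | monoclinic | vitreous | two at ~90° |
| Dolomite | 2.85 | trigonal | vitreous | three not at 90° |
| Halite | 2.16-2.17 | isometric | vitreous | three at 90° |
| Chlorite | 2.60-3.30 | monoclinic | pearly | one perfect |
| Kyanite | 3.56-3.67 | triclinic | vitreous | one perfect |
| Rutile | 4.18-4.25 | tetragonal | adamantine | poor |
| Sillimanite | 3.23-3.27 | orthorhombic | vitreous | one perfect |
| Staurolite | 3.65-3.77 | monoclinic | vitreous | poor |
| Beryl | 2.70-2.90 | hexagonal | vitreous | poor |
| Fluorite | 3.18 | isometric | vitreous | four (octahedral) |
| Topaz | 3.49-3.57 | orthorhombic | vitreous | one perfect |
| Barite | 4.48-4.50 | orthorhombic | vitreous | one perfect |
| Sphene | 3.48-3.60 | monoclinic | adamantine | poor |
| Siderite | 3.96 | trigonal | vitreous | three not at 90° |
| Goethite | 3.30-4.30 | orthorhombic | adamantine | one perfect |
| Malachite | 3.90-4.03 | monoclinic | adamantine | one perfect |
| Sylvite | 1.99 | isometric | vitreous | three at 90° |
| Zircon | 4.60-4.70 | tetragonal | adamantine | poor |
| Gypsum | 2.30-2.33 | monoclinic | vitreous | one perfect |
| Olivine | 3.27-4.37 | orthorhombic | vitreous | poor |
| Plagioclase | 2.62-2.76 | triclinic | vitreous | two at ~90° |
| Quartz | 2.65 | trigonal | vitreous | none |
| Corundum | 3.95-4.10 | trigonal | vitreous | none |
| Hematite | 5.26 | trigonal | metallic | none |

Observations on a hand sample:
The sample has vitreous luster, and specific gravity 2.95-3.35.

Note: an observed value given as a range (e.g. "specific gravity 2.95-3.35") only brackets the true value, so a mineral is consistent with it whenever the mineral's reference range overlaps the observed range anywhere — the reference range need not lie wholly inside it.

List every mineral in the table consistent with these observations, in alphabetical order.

Augite, Fluorite, Olivine, Sillimanite

Vitreous luster — leaves Augite, Dolomite, Halite, Kyanite, Sillimanite, Staurolite, Beryl, Fluorite, Topaz, Barite, Siderite, Sylvite, Gypsum, Olivine, Plagioclase, Quartz, Corundum.
Specific gravity 2.95-3.35 — leaves Augite, Sillimanite, Fluorite, Olivine.
Remaining candidates: Augite, Fluorite, Olivine, Sillimanite.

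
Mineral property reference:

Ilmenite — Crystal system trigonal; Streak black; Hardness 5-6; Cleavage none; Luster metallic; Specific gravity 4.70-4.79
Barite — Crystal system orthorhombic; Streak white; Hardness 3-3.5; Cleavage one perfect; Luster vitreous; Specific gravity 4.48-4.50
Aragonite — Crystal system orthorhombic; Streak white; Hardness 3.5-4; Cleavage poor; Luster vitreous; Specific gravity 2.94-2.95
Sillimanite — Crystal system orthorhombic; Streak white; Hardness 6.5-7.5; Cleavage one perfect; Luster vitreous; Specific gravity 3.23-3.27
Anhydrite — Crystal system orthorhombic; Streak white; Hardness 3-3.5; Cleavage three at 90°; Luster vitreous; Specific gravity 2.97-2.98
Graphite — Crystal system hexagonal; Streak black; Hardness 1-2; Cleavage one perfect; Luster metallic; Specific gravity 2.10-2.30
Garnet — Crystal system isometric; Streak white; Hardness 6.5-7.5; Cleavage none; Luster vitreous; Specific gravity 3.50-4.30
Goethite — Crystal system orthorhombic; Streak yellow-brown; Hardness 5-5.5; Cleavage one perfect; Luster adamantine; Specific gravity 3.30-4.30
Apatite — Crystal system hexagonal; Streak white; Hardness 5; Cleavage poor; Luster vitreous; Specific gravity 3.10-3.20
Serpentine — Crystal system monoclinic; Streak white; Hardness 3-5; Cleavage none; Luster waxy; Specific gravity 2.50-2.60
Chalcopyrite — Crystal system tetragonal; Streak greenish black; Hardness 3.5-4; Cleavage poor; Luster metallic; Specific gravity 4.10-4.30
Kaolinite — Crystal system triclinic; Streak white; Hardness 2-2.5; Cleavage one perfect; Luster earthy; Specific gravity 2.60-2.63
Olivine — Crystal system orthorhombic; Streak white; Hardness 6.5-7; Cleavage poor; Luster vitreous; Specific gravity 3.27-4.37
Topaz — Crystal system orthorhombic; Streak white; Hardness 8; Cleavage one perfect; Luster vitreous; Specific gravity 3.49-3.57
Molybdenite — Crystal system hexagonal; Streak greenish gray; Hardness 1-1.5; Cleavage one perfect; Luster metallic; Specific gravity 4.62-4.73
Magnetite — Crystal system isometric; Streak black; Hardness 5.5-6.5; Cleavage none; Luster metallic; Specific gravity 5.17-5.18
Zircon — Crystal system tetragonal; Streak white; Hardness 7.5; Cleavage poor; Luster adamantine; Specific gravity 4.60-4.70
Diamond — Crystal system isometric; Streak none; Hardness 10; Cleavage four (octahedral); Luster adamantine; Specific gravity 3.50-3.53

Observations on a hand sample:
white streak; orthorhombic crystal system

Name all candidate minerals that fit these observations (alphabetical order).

Anhydrite, Aragonite, Barite, Olivine, Sillimanite, Topaz

White streak — Barite, Aragonite, Sillimanite, Anhydrite, Garnet, Apatite, Serpentine, Kaolinite, Olivine, Topaz, Zircon remain.
Orthorhombic crystal system rules out Garnet, Apatite, Serpentine, Kaolinite, Zircon.
Consistent with every observation: Anhydrite, Aragonite, Barite, Olivine, Sillimanite, Topaz.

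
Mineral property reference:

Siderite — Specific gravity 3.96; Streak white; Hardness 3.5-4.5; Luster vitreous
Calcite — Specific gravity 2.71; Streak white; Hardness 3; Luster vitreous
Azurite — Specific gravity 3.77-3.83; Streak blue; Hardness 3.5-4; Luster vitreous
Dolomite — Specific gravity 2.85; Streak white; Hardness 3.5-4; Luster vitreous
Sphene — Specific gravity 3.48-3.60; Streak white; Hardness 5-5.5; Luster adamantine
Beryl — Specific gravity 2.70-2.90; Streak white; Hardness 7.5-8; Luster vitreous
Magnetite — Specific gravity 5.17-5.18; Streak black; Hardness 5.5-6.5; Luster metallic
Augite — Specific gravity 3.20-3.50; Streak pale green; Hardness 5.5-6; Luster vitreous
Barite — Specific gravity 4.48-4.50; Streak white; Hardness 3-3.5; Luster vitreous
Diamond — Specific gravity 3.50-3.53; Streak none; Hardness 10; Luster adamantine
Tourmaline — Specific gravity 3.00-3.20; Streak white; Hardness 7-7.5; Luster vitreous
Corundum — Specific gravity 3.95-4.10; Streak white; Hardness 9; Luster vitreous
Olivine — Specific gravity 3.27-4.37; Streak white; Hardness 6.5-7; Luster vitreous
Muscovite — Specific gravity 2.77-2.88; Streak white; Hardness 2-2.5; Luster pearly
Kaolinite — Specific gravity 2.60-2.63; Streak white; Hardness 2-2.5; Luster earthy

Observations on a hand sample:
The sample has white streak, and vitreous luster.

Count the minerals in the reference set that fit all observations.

8

White streak excludes Azurite, Magnetite, Augite, Diamond.
Vitreous luster is inconsistent with Sphene, Muscovite, Kaolinite.
The minerals that satisfy all observations are Barite, Beryl, Calcite, Corundum, Dolomite, Olivine, Siderite, Tourmaline.
That is 8 minerals.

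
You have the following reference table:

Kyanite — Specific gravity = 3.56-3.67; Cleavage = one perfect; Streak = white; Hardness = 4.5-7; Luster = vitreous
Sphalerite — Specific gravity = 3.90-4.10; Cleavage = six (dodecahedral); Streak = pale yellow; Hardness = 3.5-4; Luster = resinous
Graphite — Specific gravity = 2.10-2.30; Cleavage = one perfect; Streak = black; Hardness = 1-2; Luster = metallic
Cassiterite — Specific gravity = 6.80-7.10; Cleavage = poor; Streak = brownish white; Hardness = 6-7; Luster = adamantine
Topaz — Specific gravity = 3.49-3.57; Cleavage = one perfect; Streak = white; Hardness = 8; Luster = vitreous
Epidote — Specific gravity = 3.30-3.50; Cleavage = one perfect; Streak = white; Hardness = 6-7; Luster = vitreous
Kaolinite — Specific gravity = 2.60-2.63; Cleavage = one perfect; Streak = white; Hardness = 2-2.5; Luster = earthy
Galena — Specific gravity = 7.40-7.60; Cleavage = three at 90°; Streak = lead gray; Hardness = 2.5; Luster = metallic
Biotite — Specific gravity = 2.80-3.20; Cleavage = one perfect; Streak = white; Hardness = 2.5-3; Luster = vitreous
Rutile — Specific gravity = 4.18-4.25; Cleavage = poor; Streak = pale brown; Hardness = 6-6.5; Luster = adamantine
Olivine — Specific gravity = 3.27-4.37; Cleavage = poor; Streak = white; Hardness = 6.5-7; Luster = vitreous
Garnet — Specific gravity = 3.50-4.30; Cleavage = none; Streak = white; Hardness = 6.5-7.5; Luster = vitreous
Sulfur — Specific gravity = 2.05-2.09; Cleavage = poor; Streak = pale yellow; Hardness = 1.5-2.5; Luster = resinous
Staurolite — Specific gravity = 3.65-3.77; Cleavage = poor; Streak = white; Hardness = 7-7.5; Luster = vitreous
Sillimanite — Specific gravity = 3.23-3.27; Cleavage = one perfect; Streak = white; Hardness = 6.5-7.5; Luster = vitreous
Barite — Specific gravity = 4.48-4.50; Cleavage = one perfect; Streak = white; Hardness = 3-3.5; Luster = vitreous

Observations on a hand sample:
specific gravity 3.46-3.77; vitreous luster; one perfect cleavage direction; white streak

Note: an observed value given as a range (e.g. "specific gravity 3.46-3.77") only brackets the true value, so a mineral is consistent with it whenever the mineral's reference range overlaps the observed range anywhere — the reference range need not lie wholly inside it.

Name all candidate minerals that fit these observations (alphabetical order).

Epidote, Kyanite, Topaz

Specific gravity 3.46-3.77: narrows the field to Kyanite, Topaz, Epidote, Olivine, Garnet, Staurolite.
Vitreous luster: no further eliminations.
One perfect cleavage direction excludes Olivine, Garnet, Staurolite.
White streak: no further eliminations.
Remaining candidates: Epidote, Kyanite, Topaz.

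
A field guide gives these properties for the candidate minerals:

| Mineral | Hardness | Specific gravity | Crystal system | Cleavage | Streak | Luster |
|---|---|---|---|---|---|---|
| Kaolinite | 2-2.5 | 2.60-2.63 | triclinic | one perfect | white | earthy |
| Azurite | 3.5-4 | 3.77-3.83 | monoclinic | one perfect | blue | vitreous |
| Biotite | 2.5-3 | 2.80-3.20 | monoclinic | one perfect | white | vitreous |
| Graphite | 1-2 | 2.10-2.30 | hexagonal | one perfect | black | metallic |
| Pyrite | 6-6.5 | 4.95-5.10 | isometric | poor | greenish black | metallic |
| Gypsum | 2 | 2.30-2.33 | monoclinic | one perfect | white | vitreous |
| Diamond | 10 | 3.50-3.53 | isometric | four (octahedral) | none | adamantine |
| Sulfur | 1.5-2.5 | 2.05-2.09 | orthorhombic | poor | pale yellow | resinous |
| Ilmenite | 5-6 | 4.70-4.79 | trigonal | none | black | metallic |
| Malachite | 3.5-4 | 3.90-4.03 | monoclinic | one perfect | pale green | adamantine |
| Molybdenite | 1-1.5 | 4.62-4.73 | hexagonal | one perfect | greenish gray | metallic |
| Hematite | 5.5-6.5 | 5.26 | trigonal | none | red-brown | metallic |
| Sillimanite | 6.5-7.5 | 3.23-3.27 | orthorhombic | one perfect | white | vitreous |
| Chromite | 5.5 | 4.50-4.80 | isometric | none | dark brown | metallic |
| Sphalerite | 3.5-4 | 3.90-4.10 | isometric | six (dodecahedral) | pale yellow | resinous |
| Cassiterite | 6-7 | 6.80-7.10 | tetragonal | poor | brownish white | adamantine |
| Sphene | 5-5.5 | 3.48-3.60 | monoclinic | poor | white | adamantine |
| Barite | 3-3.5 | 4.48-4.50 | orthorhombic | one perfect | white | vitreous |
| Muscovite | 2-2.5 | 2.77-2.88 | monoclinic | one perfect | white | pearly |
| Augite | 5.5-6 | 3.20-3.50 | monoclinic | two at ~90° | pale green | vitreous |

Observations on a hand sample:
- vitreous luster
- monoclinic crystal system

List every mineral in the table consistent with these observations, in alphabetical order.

Vitreous luster — Azurite, Biotite, Gypsum, Sillimanite, Barite, Augite remain.
Monoclinic crystal system rules out Sillimanite, Barite.
The minerals that satisfy all observations are Augite, Azurite, Biotite, Gypsum.

Augite, Azurite, Biotite, Gypsum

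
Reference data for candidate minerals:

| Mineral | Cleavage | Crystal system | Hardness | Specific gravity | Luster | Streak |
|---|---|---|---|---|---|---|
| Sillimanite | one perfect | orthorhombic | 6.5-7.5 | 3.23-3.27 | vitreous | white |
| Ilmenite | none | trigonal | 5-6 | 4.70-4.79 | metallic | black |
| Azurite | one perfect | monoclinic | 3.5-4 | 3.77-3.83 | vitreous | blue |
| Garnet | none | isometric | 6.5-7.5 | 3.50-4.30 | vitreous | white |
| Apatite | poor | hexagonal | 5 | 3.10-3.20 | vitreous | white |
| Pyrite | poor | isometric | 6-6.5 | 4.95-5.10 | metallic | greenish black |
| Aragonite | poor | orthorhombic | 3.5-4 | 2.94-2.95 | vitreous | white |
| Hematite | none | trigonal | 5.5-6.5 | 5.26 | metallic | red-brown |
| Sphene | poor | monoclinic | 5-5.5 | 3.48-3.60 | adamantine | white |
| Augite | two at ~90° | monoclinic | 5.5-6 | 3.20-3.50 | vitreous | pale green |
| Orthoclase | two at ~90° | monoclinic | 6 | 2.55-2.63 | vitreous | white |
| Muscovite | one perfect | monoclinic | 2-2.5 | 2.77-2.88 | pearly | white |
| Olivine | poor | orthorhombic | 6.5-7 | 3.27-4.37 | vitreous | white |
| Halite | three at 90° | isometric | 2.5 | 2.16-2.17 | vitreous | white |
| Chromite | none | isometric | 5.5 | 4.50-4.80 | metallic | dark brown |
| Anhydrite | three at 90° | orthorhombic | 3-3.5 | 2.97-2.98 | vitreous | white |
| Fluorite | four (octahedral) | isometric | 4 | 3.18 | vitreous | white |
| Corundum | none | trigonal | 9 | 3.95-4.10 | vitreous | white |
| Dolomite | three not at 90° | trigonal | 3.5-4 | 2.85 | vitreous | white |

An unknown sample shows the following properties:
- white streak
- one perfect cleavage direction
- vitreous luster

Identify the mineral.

Sillimanite

White streak eliminates Ilmenite, Azurite, Pyrite, Hematite, Augite, Chromite.
One perfect cleavage direction: leaves Sillimanite, Muscovite.
Vitreous luster rules out Muscovite.
The only mineral consistent with every observation is Sillimanite.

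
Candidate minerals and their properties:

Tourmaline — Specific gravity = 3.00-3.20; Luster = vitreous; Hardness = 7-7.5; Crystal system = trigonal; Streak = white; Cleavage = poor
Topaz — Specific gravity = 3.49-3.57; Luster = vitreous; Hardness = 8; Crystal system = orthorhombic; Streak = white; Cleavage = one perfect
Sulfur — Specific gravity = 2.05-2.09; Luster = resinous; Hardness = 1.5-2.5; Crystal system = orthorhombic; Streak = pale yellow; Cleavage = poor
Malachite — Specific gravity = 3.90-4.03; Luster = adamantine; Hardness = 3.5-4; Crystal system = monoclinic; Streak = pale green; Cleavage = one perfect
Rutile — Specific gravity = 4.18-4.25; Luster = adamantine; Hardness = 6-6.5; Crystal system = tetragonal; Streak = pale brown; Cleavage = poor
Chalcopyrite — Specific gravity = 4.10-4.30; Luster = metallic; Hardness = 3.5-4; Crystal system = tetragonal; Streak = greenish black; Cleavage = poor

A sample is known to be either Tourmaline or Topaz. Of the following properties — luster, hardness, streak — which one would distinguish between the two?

hardness

Luster: both vitreous — same for both.
Hardness: Tourmaline 7-7.5, Topaz 8 — these differ.
Streak: both white — same for both.
Only hardness differs between Tourmaline and Topaz among the listed tests.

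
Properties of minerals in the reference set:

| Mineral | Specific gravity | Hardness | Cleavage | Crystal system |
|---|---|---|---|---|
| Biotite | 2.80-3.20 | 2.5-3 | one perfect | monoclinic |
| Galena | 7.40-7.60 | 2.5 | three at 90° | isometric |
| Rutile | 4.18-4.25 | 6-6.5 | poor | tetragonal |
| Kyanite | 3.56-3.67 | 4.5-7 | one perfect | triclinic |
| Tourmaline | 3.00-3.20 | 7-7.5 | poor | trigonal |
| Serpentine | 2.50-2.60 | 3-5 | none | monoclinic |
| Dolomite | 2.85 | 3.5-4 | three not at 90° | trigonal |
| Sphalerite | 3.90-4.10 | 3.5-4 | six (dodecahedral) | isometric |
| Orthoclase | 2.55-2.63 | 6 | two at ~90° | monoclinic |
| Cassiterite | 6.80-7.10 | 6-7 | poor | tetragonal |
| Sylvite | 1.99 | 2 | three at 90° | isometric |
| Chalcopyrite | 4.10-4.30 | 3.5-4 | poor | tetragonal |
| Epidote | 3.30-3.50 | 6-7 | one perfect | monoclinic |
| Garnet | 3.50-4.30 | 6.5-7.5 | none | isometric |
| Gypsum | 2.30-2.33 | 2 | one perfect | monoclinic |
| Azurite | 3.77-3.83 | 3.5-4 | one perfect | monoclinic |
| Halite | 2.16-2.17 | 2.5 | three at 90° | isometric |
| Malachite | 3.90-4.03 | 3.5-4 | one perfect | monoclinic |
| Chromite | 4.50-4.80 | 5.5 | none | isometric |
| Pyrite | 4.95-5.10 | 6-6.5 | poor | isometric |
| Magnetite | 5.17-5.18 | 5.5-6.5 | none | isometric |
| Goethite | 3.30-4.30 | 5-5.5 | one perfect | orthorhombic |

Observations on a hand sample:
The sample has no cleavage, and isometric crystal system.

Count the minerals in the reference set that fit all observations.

No cleavage: leaves Serpentine, Garnet, Chromite, Magnetite.
Isometric crystal system excludes Serpentine.
Consistent with every observation: Chromite, Garnet, Magnetite.
That is 3 minerals.

3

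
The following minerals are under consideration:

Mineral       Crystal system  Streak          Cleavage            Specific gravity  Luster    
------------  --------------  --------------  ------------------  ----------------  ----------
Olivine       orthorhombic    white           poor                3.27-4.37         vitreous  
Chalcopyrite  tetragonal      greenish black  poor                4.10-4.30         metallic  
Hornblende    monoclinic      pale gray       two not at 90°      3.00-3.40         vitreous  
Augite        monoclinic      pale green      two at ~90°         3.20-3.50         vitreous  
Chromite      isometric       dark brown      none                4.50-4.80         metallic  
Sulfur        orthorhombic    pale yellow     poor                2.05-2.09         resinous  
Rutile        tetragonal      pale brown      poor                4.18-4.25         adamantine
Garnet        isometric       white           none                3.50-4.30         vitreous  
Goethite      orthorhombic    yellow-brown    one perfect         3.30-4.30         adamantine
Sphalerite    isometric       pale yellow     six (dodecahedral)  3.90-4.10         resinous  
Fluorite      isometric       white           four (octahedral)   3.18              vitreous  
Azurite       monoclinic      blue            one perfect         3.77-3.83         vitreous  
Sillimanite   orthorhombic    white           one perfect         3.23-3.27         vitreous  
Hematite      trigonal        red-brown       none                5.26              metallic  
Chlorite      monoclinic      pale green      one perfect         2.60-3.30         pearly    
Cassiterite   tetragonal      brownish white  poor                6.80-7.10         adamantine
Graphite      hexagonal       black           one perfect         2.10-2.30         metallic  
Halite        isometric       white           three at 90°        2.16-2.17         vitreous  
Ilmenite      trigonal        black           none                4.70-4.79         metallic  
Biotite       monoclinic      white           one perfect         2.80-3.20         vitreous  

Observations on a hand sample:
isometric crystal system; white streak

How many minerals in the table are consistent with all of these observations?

Isometric crystal system — narrows the field to Chromite, Garnet, Sphalerite, Fluorite, Halite.
White streak rules out Chromite, Sphalerite.
Remaining candidates: Fluorite, Garnet, Halite.
That is 3 minerals.

3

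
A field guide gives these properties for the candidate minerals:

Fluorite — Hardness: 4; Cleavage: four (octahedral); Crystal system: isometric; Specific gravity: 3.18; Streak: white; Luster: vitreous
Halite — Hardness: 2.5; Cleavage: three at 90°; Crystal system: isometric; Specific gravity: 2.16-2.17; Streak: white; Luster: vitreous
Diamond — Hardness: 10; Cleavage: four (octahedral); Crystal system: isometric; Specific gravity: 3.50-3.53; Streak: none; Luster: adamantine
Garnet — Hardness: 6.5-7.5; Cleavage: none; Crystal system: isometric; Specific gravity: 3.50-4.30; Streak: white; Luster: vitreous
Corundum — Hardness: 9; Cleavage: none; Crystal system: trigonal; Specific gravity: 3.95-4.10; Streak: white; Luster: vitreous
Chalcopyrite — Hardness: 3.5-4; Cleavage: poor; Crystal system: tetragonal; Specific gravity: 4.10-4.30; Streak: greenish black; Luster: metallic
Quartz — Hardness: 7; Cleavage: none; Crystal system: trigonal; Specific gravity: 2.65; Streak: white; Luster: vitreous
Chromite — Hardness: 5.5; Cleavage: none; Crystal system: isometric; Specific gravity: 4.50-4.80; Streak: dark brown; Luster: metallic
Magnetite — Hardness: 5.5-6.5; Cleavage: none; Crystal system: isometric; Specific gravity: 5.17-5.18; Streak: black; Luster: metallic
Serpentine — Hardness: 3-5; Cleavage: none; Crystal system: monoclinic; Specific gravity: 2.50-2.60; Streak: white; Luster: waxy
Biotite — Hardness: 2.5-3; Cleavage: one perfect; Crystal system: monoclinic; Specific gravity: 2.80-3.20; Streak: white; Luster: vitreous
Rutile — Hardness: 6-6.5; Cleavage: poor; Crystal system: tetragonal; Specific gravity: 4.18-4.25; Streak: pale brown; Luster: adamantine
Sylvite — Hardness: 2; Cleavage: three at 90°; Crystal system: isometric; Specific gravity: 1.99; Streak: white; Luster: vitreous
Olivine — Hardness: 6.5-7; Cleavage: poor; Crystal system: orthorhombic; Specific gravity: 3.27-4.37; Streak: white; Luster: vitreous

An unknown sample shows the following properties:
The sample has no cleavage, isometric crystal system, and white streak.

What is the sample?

No cleavage — only Garnet, Corundum, Quartz, Chromite, Magnetite, Serpentine remain.
Isometric crystal system eliminates Corundum, Quartz, Serpentine.
White streak — leaves Garnet.
Only Garnet satisfies all observations.

Garnet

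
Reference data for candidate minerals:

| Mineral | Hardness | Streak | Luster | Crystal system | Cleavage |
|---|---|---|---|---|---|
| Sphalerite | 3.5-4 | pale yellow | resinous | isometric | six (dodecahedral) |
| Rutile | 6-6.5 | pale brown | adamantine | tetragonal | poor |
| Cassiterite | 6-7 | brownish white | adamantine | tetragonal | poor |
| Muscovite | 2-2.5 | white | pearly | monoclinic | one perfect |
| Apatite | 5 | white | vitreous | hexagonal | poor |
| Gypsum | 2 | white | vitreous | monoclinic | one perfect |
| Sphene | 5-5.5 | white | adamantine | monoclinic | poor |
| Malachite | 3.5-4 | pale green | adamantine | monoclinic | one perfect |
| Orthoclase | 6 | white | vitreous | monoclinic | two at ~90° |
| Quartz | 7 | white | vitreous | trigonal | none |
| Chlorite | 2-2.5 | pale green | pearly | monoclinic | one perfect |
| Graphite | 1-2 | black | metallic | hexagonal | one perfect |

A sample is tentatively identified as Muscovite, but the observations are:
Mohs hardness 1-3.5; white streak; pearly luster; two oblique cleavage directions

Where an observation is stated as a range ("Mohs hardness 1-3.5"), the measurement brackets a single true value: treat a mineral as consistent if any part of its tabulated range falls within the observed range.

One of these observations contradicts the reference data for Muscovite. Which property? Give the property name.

cleavage

Mohs hardness 1-3.5: Muscovite has hardness 2-2.5 — within range.
White streak: Muscovite has white streak — within range.
Pearly luster: Muscovite has pearly luster — within range.
Two oblique cleavage directions: Muscovite has cleavage one perfect — does not match.
Only the cleavage is inconsistent.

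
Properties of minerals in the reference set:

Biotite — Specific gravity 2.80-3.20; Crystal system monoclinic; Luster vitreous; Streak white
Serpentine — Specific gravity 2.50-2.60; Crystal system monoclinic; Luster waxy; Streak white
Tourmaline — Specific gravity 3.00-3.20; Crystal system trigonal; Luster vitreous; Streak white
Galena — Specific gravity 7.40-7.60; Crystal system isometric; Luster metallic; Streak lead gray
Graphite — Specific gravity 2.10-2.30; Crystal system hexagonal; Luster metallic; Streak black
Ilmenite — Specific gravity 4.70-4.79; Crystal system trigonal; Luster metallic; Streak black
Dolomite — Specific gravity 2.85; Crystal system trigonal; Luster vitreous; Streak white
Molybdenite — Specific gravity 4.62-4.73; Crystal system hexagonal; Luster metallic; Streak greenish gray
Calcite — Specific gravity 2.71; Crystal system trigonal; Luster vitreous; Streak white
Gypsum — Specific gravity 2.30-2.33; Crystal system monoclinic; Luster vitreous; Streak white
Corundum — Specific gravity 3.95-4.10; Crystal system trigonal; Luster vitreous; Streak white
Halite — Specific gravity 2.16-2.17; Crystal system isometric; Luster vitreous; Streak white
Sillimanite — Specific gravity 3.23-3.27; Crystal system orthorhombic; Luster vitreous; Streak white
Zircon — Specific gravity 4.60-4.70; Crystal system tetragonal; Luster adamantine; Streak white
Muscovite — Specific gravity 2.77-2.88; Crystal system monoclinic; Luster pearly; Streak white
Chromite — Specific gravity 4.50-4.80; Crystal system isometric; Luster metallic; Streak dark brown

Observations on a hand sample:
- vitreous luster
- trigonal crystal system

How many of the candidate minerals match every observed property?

4

Vitreous luster — narrows the field to Biotite, Tourmaline, Dolomite, Calcite, Gypsum, Corundum, Halite, Sillimanite.
Trigonal crystal system is inconsistent with Biotite, Gypsum, Halite, Sillimanite.
Consistent with every observation: Calcite, Corundum, Dolomite, Tourmaline.
That is 4 minerals.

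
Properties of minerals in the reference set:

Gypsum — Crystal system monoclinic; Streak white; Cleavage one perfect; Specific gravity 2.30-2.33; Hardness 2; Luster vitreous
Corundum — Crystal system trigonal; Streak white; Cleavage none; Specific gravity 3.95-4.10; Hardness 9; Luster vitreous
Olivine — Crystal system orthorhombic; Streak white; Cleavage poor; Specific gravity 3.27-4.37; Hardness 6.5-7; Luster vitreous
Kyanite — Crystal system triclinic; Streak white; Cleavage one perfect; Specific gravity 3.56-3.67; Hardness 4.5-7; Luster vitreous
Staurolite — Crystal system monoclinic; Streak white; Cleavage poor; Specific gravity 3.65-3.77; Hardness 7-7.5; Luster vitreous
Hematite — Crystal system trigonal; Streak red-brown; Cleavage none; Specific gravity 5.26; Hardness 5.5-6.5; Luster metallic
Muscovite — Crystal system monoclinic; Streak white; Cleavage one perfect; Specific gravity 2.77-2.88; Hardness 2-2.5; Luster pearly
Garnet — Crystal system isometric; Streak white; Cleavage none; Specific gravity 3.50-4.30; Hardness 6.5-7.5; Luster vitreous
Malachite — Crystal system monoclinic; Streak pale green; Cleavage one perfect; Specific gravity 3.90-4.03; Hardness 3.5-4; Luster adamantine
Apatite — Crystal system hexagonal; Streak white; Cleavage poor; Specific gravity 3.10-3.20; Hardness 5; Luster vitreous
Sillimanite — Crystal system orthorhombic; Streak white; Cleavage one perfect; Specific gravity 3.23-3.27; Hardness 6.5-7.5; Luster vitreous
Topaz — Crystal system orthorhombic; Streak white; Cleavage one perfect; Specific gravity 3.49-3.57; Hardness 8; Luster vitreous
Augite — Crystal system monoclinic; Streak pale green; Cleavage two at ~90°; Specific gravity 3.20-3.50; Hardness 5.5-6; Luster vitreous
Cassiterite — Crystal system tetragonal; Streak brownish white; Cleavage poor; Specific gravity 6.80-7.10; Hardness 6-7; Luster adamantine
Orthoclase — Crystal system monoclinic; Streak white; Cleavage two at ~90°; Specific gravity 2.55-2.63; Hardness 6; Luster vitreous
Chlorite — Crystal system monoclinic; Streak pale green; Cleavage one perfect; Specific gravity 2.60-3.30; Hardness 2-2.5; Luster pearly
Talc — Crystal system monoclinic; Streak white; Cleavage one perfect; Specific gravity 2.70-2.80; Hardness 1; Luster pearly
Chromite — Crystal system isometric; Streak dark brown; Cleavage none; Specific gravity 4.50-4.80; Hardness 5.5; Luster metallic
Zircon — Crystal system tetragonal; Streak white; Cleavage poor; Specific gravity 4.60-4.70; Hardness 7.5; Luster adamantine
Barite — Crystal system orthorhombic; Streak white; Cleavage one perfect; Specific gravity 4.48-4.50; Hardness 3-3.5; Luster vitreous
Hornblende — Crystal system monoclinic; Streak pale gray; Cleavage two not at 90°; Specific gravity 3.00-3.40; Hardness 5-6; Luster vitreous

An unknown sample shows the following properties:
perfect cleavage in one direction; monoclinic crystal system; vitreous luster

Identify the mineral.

Perfect cleavage in one direction — Gypsum, Kyanite, Muscovite, Malachite, Sillimanite, Topaz, Chlorite, Talc, Barite remain.
Monoclinic crystal system is inconsistent with Kyanite, Sillimanite, Topaz, Barite.
Vitreous luster — Gypsum remains.
Gypsum is the sole remaining match.

Gypsum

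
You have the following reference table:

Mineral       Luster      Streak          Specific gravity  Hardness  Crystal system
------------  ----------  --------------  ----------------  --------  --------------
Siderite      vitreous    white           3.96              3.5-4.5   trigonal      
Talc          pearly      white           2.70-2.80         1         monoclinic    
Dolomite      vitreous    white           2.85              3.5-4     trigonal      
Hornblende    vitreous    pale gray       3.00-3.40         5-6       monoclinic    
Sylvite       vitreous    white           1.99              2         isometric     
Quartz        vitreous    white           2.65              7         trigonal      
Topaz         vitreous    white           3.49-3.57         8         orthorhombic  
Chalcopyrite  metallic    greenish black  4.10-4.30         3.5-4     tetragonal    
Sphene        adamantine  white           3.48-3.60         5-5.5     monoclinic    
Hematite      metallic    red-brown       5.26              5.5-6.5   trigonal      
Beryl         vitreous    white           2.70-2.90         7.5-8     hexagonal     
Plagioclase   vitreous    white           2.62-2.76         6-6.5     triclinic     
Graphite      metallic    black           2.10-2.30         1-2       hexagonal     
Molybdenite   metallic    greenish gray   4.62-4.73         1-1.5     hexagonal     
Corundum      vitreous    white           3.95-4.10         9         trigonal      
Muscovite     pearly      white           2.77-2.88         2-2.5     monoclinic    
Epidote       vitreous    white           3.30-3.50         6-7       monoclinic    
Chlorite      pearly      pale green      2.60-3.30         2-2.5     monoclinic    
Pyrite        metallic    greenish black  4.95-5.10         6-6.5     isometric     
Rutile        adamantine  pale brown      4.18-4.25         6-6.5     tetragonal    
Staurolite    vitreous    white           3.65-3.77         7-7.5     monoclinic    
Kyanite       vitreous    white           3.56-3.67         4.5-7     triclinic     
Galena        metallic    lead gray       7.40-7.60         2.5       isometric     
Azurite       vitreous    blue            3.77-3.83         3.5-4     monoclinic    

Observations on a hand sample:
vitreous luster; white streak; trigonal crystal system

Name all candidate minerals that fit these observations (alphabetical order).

Vitreous luster: only Siderite, Dolomite, Hornblende, Sylvite, Quartz, Topaz, Beryl, Plagioclase, Corundum, Epidote, Staurolite, Kyanite, Azurite remain.
White streak rules out Hornblende, Azurite.
Trigonal crystal system: leaves Siderite, Dolomite, Quartz, Corundum.
Consistent with every observation: Corundum, Dolomite, Quartz, Siderite.

Corundum, Dolomite, Quartz, Siderite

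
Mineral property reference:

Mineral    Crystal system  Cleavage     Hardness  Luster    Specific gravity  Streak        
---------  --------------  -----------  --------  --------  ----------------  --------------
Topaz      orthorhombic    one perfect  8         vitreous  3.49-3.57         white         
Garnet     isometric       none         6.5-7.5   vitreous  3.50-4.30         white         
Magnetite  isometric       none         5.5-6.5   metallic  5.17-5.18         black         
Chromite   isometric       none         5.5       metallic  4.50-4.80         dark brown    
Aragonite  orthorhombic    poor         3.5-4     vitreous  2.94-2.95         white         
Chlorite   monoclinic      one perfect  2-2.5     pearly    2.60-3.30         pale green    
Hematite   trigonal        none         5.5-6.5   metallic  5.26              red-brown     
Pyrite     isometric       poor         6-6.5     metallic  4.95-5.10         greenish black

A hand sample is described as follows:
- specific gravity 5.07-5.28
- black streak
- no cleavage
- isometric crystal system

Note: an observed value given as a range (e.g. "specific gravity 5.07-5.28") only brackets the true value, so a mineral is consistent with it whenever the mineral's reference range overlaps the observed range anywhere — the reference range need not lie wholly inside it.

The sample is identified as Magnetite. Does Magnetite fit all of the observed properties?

Specific gravity 5.07-5.28 — is consistent with Magnetite (SG 5.17-5.18).
Black streak — is consistent with Magnetite (black streak).
No cleavage — is consistent with Magnetite (cleavage none).
Isometric crystal system — is consistent with Magnetite (isometric system).
All observations are consistent with the tabulated values for Magnetite.

Consistent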